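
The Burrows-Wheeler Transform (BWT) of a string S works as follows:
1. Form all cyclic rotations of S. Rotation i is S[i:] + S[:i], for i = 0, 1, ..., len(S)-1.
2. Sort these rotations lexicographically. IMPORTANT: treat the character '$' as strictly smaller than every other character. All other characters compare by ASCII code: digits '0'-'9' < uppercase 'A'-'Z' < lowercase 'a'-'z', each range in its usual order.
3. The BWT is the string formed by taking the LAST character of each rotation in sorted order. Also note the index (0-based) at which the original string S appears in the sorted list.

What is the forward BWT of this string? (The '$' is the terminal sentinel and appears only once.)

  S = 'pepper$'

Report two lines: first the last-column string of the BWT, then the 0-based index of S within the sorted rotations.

Answer: rpp$pee
3

Derivation:
All 7 rotations (rotation i = S[i:]+S[:i]):
  rot[0] = pepper$
  rot[1] = epper$p
  rot[2] = pper$pe
  rot[3] = per$pep
  rot[4] = er$pepp
  rot[5] = r$peppe
  rot[6] = $pepper
Sorted (with $ < everything):
  sorted[0] = $pepper  (last char: 'r')
  sorted[1] = epper$p  (last char: 'p')
  sorted[2] = er$pepp  (last char: 'p')
  sorted[3] = pepper$  (last char: '$')
  sorted[4] = per$pep  (last char: 'p')
  sorted[5] = pper$pe  (last char: 'e')
  sorted[6] = r$peppe  (last char: 'e')
Last column: rpp$pee
Original string S is at sorted index 3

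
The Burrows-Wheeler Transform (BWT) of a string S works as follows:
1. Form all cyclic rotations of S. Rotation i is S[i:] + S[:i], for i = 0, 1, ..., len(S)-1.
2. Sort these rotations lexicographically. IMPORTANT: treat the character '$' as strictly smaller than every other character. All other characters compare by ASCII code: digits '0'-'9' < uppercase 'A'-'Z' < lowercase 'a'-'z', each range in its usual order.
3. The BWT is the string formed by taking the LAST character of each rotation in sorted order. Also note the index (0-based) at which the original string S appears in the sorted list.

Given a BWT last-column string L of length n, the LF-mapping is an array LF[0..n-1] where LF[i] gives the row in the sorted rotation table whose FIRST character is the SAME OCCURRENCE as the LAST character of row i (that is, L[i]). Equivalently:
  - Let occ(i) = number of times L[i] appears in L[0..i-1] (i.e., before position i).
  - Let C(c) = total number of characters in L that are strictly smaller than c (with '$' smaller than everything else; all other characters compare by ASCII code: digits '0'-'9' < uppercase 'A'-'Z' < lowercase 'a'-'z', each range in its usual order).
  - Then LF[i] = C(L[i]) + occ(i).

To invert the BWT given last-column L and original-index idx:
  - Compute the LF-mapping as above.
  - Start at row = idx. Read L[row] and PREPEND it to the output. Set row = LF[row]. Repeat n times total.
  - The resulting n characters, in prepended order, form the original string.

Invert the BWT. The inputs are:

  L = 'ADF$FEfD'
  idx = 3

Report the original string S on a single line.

LF mapping: 1 2 5 0 6 4 7 3
Walk LF starting at row 3, prepending L[row]:
  step 1: row=3, L[3]='$', prepend. Next row=LF[3]=0
  step 2: row=0, L[0]='A', prepend. Next row=LF[0]=1
  step 3: row=1, L[1]='D', prepend. Next row=LF[1]=2
  step 4: row=2, L[2]='F', prepend. Next row=LF[2]=5
  step 5: row=5, L[5]='E', prepend. Next row=LF[5]=4
  step 6: row=4, L[4]='F', prepend. Next row=LF[4]=6
  step 7: row=6, L[6]='f', prepend. Next row=LF[6]=7
  step 8: row=7, L[7]='D', prepend. Next row=LF[7]=3
Reversed output: DfFEFDA$

Answer: DfFEFDA$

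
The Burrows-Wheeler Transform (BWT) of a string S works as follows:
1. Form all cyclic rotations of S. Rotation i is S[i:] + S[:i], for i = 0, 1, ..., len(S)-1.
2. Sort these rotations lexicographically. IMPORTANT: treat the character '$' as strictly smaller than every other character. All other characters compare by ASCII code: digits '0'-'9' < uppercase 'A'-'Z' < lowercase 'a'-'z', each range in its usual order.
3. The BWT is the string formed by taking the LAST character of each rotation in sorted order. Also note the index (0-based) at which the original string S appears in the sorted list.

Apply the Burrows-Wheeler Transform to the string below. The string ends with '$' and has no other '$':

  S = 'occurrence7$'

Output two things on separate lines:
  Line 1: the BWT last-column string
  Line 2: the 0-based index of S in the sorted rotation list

Answer: 7eonccre$ruc
8

Derivation:
All 12 rotations (rotation i = S[i:]+S[:i]):
  rot[0] = occurrence7$
  rot[1] = ccurrence7$o
  rot[2] = currence7$oc
  rot[3] = urrence7$occ
  rot[4] = rrence7$occu
  rot[5] = rence7$occur
  rot[6] = ence7$occurr
  rot[7] = nce7$occurre
  rot[8] = ce7$occurren
  rot[9] = e7$occurrenc
  rot[10] = 7$occurrence
  rot[11] = $occurrence7
Sorted (with $ < everything):
  sorted[0] = $occurrence7  (last char: '7')
  sorted[1] = 7$occurrence  (last char: 'e')
  sorted[2] = ccurrence7$o  (last char: 'o')
  sorted[3] = ce7$occurren  (last char: 'n')
  sorted[4] = currence7$oc  (last char: 'c')
  sorted[5] = e7$occurrenc  (last char: 'c')
  sorted[6] = ence7$occurr  (last char: 'r')
  sorted[7] = nce7$occurre  (last char: 'e')
  sorted[8] = occurrence7$  (last char: '$')
  sorted[9] = rence7$occur  (last char: 'r')
  sorted[10] = rrence7$occu  (last char: 'u')
  sorted[11] = urrence7$occ  (last char: 'c')
Last column: 7eonccre$ruc
Original string S is at sorted index 8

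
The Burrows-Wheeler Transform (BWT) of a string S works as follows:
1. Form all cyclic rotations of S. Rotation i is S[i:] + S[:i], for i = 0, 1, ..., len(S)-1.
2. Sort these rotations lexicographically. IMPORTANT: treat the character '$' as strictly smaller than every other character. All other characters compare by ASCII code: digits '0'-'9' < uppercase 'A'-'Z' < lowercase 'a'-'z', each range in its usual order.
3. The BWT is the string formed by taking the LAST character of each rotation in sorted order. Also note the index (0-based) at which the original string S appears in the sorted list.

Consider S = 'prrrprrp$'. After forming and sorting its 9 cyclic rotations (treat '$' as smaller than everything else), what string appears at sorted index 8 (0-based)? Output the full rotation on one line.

Answer: rrrprrp$p

Derivation:
All 9 rotations (rotation i = S[i:]+S[:i]):
  rot[0] = prrrprrp$
  rot[1] = rrrprrp$p
  rot[2] = rrprrp$pr
  rot[3] = rprrp$prr
  rot[4] = prrp$prrr
  rot[5] = rrp$prrrp
  rot[6] = rp$prrrpr
  rot[7] = p$prrrprr
  rot[8] = $prrrprrp
Sorted (with $ < everything):
  sorted[0] = $prrrprrp
  sorted[1] = p$prrrprr
  sorted[2] = prrp$prrr
  sorted[3] = prrrprrp$
  sorted[4] = rp$prrrpr
  sorted[5] = rprrp$prr
  sorted[6] = rrp$prrrp
  sorted[7] = rrprrp$pr
  sorted[8] = rrrprrp$p
sorted[8] = rrrprrp$p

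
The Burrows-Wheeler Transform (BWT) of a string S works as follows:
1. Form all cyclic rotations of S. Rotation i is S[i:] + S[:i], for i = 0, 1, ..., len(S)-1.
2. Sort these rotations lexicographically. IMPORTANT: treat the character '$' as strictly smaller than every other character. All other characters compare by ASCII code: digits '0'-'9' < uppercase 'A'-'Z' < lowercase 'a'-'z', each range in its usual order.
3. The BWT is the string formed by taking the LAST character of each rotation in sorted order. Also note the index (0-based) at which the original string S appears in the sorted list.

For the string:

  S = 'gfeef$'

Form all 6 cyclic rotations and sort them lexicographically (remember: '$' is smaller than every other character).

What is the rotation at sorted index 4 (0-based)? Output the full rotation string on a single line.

All 6 rotations (rotation i = S[i:]+S[:i]):
  rot[0] = gfeef$
  rot[1] = feef$g
  rot[2] = eef$gf
  rot[3] = ef$gfe
  rot[4] = f$gfee
  rot[5] = $gfeef
Sorted (with $ < everything):
  sorted[0] = $gfeef
  sorted[1] = eef$gf
  sorted[2] = ef$gfe
  sorted[3] = f$gfee
  sorted[4] = feef$g
  sorted[5] = gfeef$
sorted[4] = feef$g

Answer: feef$g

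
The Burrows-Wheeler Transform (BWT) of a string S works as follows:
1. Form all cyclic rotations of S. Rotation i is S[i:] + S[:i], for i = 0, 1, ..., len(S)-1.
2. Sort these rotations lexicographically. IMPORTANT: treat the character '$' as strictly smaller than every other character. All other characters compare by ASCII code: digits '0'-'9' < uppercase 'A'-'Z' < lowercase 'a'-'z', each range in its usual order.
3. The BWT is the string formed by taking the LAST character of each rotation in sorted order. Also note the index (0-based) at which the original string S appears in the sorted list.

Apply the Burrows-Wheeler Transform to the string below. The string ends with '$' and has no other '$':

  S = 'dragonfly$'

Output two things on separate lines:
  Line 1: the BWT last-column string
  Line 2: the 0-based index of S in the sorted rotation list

Answer: yr$nafogdl
2

Derivation:
All 10 rotations (rotation i = S[i:]+S[:i]):
  rot[0] = dragonfly$
  rot[1] = ragonfly$d
  rot[2] = agonfly$dr
  rot[3] = gonfly$dra
  rot[4] = onfly$drag
  rot[5] = nfly$drago
  rot[6] = fly$dragon
  rot[7] = ly$dragonf
  rot[8] = y$dragonfl
  rot[9] = $dragonfly
Sorted (with $ < everything):
  sorted[0] = $dragonfly  (last char: 'y')
  sorted[1] = agonfly$dr  (last char: 'r')
  sorted[2] = dragonfly$  (last char: '$')
  sorted[3] = fly$dragon  (last char: 'n')
  sorted[4] = gonfly$dra  (last char: 'a')
  sorted[5] = ly$dragonf  (last char: 'f')
  sorted[6] = nfly$drago  (last char: 'o')
  sorted[7] = onfly$drag  (last char: 'g')
  sorted[8] = ragonfly$d  (last char: 'd')
  sorted[9] = y$dragonfl  (last char: 'l')
Last column: yr$nafogdl
Original string S is at sorted index 2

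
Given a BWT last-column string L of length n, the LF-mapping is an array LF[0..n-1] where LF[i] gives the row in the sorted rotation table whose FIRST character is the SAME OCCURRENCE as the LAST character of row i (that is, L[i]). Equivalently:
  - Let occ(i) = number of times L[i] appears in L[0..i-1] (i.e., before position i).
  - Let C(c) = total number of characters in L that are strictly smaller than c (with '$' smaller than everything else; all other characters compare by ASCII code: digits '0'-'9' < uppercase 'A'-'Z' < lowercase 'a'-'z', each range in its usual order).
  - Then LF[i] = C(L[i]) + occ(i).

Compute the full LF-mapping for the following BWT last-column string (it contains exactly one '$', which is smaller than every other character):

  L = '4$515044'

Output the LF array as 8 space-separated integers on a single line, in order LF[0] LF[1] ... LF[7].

Answer: 3 0 6 2 7 1 4 5

Derivation:
Char counts: '$':1, '0':1, '1':1, '4':3, '5':2
C (first-col start): C('$')=0, C('0')=1, C('1')=2, C('4')=3, C('5')=6
L[0]='4': occ=0, LF[0]=C('4')+0=3+0=3
L[1]='$': occ=0, LF[1]=C('$')+0=0+0=0
L[2]='5': occ=0, LF[2]=C('5')+0=6+0=6
L[3]='1': occ=0, LF[3]=C('1')+0=2+0=2
L[4]='5': occ=1, LF[4]=C('5')+1=6+1=7
L[5]='0': occ=0, LF[5]=C('0')+0=1+0=1
L[6]='4': occ=1, LF[6]=C('4')+1=3+1=4
L[7]='4': occ=2, LF[7]=C('4')+2=3+2=5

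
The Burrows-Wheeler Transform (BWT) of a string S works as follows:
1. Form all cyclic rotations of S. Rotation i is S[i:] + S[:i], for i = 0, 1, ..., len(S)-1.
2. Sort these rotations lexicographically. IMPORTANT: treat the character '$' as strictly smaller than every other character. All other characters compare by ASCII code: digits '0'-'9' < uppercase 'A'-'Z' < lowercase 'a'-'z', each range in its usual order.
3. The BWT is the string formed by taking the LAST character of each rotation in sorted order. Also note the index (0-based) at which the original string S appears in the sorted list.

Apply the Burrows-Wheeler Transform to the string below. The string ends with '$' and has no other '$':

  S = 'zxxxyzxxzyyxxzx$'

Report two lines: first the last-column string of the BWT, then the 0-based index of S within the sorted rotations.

Answer: xzzxyzxxxyzxx$yx
13

Derivation:
All 16 rotations (rotation i = S[i:]+S[:i]):
  rot[0] = zxxxyzxxzyyxxzx$
  rot[1] = xxxyzxxzyyxxzx$z
  rot[2] = xxyzxxzyyxxzx$zx
  rot[3] = xyzxxzyyxxzx$zxx
  rot[4] = yzxxzyyxxzx$zxxx
  rot[5] = zxxzyyxxzx$zxxxy
  rot[6] = xxzyyxxzx$zxxxyz
  rot[7] = xzyyxxzx$zxxxyzx
  rot[8] = zyyxxzx$zxxxyzxx
  rot[9] = yyxxzx$zxxxyzxxz
  rot[10] = yxxzx$zxxxyzxxzy
  rot[11] = xxzx$zxxxyzxxzyy
  rot[12] = xzx$zxxxyzxxzyyx
  rot[13] = zx$zxxxyzxxzyyxx
  rot[14] = x$zxxxyzxxzyyxxz
  rot[15] = $zxxxyzxxzyyxxzx
Sorted (with $ < everything):
  sorted[0] = $zxxxyzxxzyyxxzx  (last char: 'x')
  sorted[1] = x$zxxxyzxxzyyxxz  (last char: 'z')
  sorted[2] = xxxyzxxzyyxxzx$z  (last char: 'z')
  sorted[3] = xxyzxxzyyxxzx$zx  (last char: 'x')
  sorted[4] = xxzx$zxxxyzxxzyy  (last char: 'y')
  sorted[5] = xxzyyxxzx$zxxxyz  (last char: 'z')
  sorted[6] = xyzxxzyyxxzx$zxx  (last char: 'x')
  sorted[7] = xzx$zxxxyzxxzyyx  (last char: 'x')
  sorted[8] = xzyyxxzx$zxxxyzx  (last char: 'x')
  sorted[9] = yxxzx$zxxxyzxxzy  (last char: 'y')
  sorted[10] = yyxxzx$zxxxyzxxz  (last char: 'z')
  sorted[11] = yzxxzyyxxzx$zxxx  (last char: 'x')
  sorted[12] = zx$zxxxyzxxzyyxx  (last char: 'x')
  sorted[13] = zxxxyzxxzyyxxzx$  (last char: '$')
  sorted[14] = zxxzyyxxzx$zxxxy  (last char: 'y')
  sorted[15] = zyyxxzx$zxxxyzxx  (last char: 'x')
Last column: xzzxyzxxxyzxx$yx
Original string S is at sorted index 13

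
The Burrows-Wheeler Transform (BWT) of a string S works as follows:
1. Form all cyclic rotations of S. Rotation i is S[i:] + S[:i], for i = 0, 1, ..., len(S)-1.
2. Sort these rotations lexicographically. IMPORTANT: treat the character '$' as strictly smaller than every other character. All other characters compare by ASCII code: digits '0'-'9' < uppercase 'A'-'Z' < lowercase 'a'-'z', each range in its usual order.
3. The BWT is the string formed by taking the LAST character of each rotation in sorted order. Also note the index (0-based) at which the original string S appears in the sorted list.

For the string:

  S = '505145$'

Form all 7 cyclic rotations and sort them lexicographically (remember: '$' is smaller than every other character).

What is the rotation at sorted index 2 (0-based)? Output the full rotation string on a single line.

Answer: 145$505

Derivation:
All 7 rotations (rotation i = S[i:]+S[:i]):
  rot[0] = 505145$
  rot[1] = 05145$5
  rot[2] = 5145$50
  rot[3] = 145$505
  rot[4] = 45$5051
  rot[5] = 5$50514
  rot[6] = $505145
Sorted (with $ < everything):
  sorted[0] = $505145
  sorted[1] = 05145$5
  sorted[2] = 145$505
  sorted[3] = 45$5051
  sorted[4] = 5$50514
  sorted[5] = 505145$
  sorted[6] = 5145$50
sorted[2] = 145$505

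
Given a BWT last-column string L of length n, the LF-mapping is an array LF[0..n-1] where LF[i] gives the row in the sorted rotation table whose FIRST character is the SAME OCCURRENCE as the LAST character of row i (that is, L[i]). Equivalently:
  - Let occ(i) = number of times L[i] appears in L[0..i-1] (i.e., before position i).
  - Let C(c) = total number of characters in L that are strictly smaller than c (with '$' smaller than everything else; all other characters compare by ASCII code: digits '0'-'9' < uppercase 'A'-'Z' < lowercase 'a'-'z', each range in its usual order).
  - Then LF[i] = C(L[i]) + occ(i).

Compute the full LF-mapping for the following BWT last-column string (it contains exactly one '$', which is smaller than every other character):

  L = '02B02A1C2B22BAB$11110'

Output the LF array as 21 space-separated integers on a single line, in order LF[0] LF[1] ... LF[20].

Char counts: '$':1, '0':3, '1':5, '2':5, 'A':2, 'B':4, 'C':1
C (first-col start): C('$')=0, C('0')=1, C('1')=4, C('2')=9, C('A')=14, C('B')=16, C('C')=20
L[0]='0': occ=0, LF[0]=C('0')+0=1+0=1
L[1]='2': occ=0, LF[1]=C('2')+0=9+0=9
L[2]='B': occ=0, LF[2]=C('B')+0=16+0=16
L[3]='0': occ=1, LF[3]=C('0')+1=1+1=2
L[4]='2': occ=1, LF[4]=C('2')+1=9+1=10
L[5]='A': occ=0, LF[5]=C('A')+0=14+0=14
L[6]='1': occ=0, LF[6]=C('1')+0=4+0=4
L[7]='C': occ=0, LF[7]=C('C')+0=20+0=20
L[8]='2': occ=2, LF[8]=C('2')+2=9+2=11
L[9]='B': occ=1, LF[9]=C('B')+1=16+1=17
L[10]='2': occ=3, LF[10]=C('2')+3=9+3=12
L[11]='2': occ=4, LF[11]=C('2')+4=9+4=13
L[12]='B': occ=2, LF[12]=C('B')+2=16+2=18
L[13]='A': occ=1, LF[13]=C('A')+1=14+1=15
L[14]='B': occ=3, LF[14]=C('B')+3=16+3=19
L[15]='$': occ=0, LF[15]=C('$')+0=0+0=0
L[16]='1': occ=1, LF[16]=C('1')+1=4+1=5
L[17]='1': occ=2, LF[17]=C('1')+2=4+2=6
L[18]='1': occ=3, LF[18]=C('1')+3=4+3=7
L[19]='1': occ=4, LF[19]=C('1')+4=4+4=8
L[20]='0': occ=2, LF[20]=C('0')+2=1+2=3

Answer: 1 9 16 2 10 14 4 20 11 17 12 13 18 15 19 0 5 6 7 8 3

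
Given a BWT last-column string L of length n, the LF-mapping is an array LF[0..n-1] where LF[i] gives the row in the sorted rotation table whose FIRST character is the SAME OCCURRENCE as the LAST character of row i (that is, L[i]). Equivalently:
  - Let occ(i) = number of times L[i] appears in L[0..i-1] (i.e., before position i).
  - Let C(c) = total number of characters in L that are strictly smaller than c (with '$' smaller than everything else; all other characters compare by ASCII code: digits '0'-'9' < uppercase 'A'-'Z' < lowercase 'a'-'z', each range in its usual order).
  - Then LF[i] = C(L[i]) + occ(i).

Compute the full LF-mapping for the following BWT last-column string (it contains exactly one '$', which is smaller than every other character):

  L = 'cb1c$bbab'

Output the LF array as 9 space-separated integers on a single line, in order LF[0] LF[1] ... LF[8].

Answer: 7 3 1 8 0 4 5 2 6

Derivation:
Char counts: '$':1, '1':1, 'a':1, 'b':4, 'c':2
C (first-col start): C('$')=0, C('1')=1, C('a')=2, C('b')=3, C('c')=7
L[0]='c': occ=0, LF[0]=C('c')+0=7+0=7
L[1]='b': occ=0, LF[1]=C('b')+0=3+0=3
L[2]='1': occ=0, LF[2]=C('1')+0=1+0=1
L[3]='c': occ=1, LF[3]=C('c')+1=7+1=8
L[4]='$': occ=0, LF[4]=C('$')+0=0+0=0
L[5]='b': occ=1, LF[5]=C('b')+1=3+1=4
L[6]='b': occ=2, LF[6]=C('b')+2=3+2=5
L[7]='a': occ=0, LF[7]=C('a')+0=2+0=2
L[8]='b': occ=3, LF[8]=C('b')+3=3+3=6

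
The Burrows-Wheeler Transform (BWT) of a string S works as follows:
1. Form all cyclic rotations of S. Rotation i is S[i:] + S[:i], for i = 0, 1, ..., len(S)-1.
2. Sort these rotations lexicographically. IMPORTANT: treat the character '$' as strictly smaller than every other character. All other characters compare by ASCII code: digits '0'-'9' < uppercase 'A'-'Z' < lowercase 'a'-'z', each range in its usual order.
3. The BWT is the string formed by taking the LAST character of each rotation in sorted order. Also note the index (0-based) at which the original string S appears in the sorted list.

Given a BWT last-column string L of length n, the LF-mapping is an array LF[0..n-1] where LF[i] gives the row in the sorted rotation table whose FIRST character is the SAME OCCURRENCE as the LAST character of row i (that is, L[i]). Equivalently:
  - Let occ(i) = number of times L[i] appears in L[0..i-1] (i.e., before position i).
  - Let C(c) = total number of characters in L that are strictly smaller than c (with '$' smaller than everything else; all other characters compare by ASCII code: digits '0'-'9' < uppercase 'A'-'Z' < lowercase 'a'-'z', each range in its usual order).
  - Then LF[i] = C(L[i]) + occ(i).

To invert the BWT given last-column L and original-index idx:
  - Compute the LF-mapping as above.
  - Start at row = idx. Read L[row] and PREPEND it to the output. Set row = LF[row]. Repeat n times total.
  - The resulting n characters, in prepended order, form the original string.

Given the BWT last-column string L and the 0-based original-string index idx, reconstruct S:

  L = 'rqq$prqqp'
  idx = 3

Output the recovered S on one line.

LF mapping: 7 3 4 0 1 8 5 6 2
Walk LF starting at row 3, prepending L[row]:
  step 1: row=3, L[3]='$', prepend. Next row=LF[3]=0
  step 2: row=0, L[0]='r', prepend. Next row=LF[0]=7
  step 3: row=7, L[7]='q', prepend. Next row=LF[7]=6
  step 4: row=6, L[6]='q', prepend. Next row=LF[6]=5
  step 5: row=5, L[5]='r', prepend. Next row=LF[5]=8
  step 6: row=8, L[8]='p', prepend. Next row=LF[8]=2
  step 7: row=2, L[2]='q', prepend. Next row=LF[2]=4
  step 8: row=4, L[4]='p', prepend. Next row=LF[4]=1
  step 9: row=1, L[1]='q', prepend. Next row=LF[1]=3
Reversed output: qpqprqqr$

Answer: qpqprqqr$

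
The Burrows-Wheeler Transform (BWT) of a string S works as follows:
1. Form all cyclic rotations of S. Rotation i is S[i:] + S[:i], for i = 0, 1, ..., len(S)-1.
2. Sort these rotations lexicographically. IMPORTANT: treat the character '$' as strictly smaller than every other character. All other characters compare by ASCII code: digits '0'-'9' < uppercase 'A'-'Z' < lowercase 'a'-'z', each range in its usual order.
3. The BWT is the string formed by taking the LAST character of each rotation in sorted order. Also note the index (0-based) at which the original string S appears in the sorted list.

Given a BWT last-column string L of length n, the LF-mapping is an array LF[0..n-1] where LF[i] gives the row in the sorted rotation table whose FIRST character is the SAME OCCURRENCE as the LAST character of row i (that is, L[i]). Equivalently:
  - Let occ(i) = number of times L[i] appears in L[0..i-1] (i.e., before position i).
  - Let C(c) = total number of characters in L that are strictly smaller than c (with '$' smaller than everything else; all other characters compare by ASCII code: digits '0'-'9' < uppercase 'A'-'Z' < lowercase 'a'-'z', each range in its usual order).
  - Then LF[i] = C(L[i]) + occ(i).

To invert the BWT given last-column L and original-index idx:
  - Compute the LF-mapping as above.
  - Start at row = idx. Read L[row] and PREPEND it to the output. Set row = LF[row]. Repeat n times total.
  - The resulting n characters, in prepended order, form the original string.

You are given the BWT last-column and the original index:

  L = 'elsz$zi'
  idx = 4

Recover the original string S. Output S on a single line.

Answer: sizzle$

Derivation:
LF mapping: 1 3 4 5 0 6 2
Walk LF starting at row 4, prepending L[row]:
  step 1: row=4, L[4]='$', prepend. Next row=LF[4]=0
  step 2: row=0, L[0]='e', prepend. Next row=LF[0]=1
  step 3: row=1, L[1]='l', prepend. Next row=LF[1]=3
  step 4: row=3, L[3]='z', prepend. Next row=LF[3]=5
  step 5: row=5, L[5]='z', prepend. Next row=LF[5]=6
  step 6: row=6, L[6]='i', prepend. Next row=LF[6]=2
  step 7: row=2, L[2]='s', prepend. Next row=LF[2]=4
Reversed output: sizzle$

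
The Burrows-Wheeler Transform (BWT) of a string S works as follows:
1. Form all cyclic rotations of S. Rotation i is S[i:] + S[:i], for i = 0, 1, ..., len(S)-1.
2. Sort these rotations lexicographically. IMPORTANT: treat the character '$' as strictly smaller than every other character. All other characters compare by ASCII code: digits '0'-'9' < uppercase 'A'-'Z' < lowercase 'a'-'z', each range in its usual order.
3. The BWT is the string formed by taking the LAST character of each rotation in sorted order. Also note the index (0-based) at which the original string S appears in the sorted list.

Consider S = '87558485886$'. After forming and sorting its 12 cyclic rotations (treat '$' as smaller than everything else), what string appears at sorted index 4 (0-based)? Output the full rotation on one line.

Answer: 5886$8755848

Derivation:
All 12 rotations (rotation i = S[i:]+S[:i]):
  rot[0] = 87558485886$
  rot[1] = 7558485886$8
  rot[2] = 558485886$87
  rot[3] = 58485886$875
  rot[4] = 8485886$8755
  rot[5] = 485886$87558
  rot[6] = 85886$875584
  rot[7] = 5886$8755848
  rot[8] = 886$87558485
  rot[9] = 86$875584858
  rot[10] = 6$8755848588
  rot[11] = $87558485886
Sorted (with $ < everything):
  sorted[0] = $87558485886
  sorted[1] = 485886$87558
  sorted[2] = 558485886$87
  sorted[3] = 58485886$875
  sorted[4] = 5886$8755848
  sorted[5] = 6$8755848588
  sorted[6] = 7558485886$8
  sorted[7] = 8485886$8755
  sorted[8] = 85886$875584
  sorted[9] = 86$875584858
  sorted[10] = 87558485886$
  sorted[11] = 886$87558485
sorted[4] = 5886$8755848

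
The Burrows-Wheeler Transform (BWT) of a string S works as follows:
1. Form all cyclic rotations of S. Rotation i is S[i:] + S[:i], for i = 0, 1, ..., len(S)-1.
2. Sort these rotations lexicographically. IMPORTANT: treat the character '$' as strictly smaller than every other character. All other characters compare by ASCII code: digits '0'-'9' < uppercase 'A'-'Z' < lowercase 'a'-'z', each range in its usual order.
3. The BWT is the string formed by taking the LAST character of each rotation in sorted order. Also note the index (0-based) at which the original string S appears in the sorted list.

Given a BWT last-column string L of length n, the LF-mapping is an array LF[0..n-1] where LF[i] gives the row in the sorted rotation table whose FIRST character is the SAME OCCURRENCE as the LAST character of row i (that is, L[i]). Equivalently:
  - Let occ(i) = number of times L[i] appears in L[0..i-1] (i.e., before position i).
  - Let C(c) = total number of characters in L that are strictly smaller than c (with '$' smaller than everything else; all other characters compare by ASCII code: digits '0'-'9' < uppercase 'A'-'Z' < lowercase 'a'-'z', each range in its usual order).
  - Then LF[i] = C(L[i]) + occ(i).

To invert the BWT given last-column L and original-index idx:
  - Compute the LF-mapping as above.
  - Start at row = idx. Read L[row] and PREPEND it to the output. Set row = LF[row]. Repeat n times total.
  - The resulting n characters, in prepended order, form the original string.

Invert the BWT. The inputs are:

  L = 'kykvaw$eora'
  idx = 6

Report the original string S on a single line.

LF mapping: 4 10 5 8 1 9 0 3 6 7 2
Walk LF starting at row 6, prepending L[row]:
  step 1: row=6, L[6]='$', prepend. Next row=LF[6]=0
  step 2: row=0, L[0]='k', prepend. Next row=LF[0]=4
  step 3: row=4, L[4]='a', prepend. Next row=LF[4]=1
  step 4: row=1, L[1]='y', prepend. Next row=LF[1]=10
  step 5: row=10, L[10]='a', prepend. Next row=LF[10]=2
  step 6: row=2, L[2]='k', prepend. Next row=LF[2]=5
  step 7: row=5, L[5]='w', prepend. Next row=LF[5]=9
  step 8: row=9, L[9]='r', prepend. Next row=LF[9]=7
  step 9: row=7, L[7]='e', prepend. Next row=LF[7]=3
  step 10: row=3, L[3]='v', prepend. Next row=LF[3]=8
  step 11: row=8, L[8]='o', prepend. Next row=LF[8]=6
Reversed output: overwkayak$

Answer: overwkayak$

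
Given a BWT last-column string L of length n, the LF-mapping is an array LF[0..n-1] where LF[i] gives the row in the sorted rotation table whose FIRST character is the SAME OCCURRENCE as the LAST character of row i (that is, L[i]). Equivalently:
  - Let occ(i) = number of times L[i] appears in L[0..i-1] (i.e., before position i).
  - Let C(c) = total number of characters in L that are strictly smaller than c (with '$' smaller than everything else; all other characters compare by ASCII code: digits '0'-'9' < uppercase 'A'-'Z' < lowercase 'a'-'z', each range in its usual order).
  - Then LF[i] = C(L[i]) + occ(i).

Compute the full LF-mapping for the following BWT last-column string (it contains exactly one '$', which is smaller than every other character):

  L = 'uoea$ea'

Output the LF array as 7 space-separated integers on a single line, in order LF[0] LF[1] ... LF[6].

Answer: 6 5 3 1 0 4 2

Derivation:
Char counts: '$':1, 'a':2, 'e':2, 'o':1, 'u':1
C (first-col start): C('$')=0, C('a')=1, C('e')=3, C('o')=5, C('u')=6
L[0]='u': occ=0, LF[0]=C('u')+0=6+0=6
L[1]='o': occ=0, LF[1]=C('o')+0=5+0=5
L[2]='e': occ=0, LF[2]=C('e')+0=3+0=3
L[3]='a': occ=0, LF[3]=C('a')+0=1+0=1
L[4]='$': occ=0, LF[4]=C('$')+0=0+0=0
L[5]='e': occ=1, LF[5]=C('e')+1=3+1=4
L[6]='a': occ=1, LF[6]=C('a')+1=1+1=2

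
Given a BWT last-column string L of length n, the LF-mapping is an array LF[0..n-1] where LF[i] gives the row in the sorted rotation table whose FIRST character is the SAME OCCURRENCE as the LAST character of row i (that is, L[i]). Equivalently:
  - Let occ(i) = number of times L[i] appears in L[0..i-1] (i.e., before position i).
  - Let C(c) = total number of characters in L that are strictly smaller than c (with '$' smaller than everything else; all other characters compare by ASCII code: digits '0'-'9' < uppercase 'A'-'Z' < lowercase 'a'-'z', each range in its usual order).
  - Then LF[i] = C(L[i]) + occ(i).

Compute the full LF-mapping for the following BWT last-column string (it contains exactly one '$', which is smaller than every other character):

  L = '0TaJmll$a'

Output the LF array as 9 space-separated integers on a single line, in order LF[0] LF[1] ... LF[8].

Char counts: '$':1, '0':1, 'J':1, 'T':1, 'a':2, 'l':2, 'm':1
C (first-col start): C('$')=0, C('0')=1, C('J')=2, C('T')=3, C('a')=4, C('l')=6, C('m')=8
L[0]='0': occ=0, LF[0]=C('0')+0=1+0=1
L[1]='T': occ=0, LF[1]=C('T')+0=3+0=3
L[2]='a': occ=0, LF[2]=C('a')+0=4+0=4
L[3]='J': occ=0, LF[3]=C('J')+0=2+0=2
L[4]='m': occ=0, LF[4]=C('m')+0=8+0=8
L[5]='l': occ=0, LF[5]=C('l')+0=6+0=6
L[6]='l': occ=1, LF[6]=C('l')+1=6+1=7
L[7]='$': occ=0, LF[7]=C('$')+0=0+0=0
L[8]='a': occ=1, LF[8]=C('a')+1=4+1=5

Answer: 1 3 4 2 8 6 7 0 5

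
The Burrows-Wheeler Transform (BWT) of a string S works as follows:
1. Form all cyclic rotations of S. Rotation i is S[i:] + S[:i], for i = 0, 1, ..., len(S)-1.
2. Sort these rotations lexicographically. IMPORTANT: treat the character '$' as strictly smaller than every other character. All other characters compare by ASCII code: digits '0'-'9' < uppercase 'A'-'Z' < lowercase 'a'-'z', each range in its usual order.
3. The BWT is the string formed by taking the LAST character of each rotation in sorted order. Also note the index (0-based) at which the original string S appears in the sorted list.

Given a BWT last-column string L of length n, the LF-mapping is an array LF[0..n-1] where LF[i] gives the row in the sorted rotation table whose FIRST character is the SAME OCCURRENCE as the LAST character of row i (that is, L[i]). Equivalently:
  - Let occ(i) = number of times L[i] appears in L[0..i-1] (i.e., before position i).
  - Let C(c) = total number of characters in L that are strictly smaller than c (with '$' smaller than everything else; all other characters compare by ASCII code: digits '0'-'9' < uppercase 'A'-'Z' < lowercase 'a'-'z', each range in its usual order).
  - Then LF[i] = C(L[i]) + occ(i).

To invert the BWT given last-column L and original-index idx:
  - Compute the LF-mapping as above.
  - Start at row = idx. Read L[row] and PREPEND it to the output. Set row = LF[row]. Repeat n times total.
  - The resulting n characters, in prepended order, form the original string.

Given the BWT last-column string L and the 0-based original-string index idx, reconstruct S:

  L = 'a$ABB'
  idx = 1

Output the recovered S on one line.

LF mapping: 4 0 1 2 3
Walk LF starting at row 1, prepending L[row]:
  step 1: row=1, L[1]='$', prepend. Next row=LF[1]=0
  step 2: row=0, L[0]='a', prepend. Next row=LF[0]=4
  step 3: row=4, L[4]='B', prepend. Next row=LF[4]=3
  step 4: row=3, L[3]='B', prepend. Next row=LF[3]=2
  step 5: row=2, L[2]='A', prepend. Next row=LF[2]=1
Reversed output: ABBa$

Answer: ABBa$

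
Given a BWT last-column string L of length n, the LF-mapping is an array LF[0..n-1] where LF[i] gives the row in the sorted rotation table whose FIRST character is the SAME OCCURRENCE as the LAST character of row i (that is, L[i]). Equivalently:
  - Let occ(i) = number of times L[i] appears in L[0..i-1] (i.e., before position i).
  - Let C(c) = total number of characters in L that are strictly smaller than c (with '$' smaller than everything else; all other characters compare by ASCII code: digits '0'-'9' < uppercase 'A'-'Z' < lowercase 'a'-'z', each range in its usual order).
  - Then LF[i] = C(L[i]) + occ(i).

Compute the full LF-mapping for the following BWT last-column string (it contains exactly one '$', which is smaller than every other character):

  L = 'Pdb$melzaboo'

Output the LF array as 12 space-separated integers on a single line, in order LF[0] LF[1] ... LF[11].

Answer: 1 5 3 0 8 6 7 11 2 4 9 10

Derivation:
Char counts: '$':1, 'P':1, 'a':1, 'b':2, 'd':1, 'e':1, 'l':1, 'm':1, 'o':2, 'z':1
C (first-col start): C('$')=0, C('P')=1, C('a')=2, C('b')=3, C('d')=5, C('e')=6, C('l')=7, C('m')=8, C('o')=9, C('z')=11
L[0]='P': occ=0, LF[0]=C('P')+0=1+0=1
L[1]='d': occ=0, LF[1]=C('d')+0=5+0=5
L[2]='b': occ=0, LF[2]=C('b')+0=3+0=3
L[3]='$': occ=0, LF[3]=C('$')+0=0+0=0
L[4]='m': occ=0, LF[4]=C('m')+0=8+0=8
L[5]='e': occ=0, LF[5]=C('e')+0=6+0=6
L[6]='l': occ=0, LF[6]=C('l')+0=7+0=7
L[7]='z': occ=0, LF[7]=C('z')+0=11+0=11
L[8]='a': occ=0, LF[8]=C('a')+0=2+0=2
L[9]='b': occ=1, LF[9]=C('b')+1=3+1=4
L[10]='o': occ=0, LF[10]=C('o')+0=9+0=9
L[11]='o': occ=1, LF[11]=C('o')+1=9+1=10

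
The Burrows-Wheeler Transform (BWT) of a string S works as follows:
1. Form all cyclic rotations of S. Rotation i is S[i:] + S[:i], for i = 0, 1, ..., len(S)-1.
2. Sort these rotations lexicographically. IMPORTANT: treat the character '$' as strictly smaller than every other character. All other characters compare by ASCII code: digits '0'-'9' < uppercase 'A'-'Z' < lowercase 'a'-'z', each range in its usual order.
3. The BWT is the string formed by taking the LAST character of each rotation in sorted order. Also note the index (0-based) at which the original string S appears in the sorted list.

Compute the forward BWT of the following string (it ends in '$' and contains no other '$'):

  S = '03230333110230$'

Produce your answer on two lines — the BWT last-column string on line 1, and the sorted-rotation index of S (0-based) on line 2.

All 15 rotations (rotation i = S[i:]+S[:i]):
  rot[0] = 03230333110230$
  rot[1] = 3230333110230$0
  rot[2] = 230333110230$03
  rot[3] = 30333110230$032
  rot[4] = 0333110230$0323
  rot[5] = 333110230$03230
  rot[6] = 33110230$032303
  rot[7] = 3110230$0323033
  rot[8] = 110230$03230333
  rot[9] = 10230$032303331
  rot[10] = 0230$0323033311
  rot[11] = 230$03230333110
  rot[12] = 30$032303331102
  rot[13] = 0$0323033311023
  rot[14] = $03230333110230
Sorted (with $ < everything):
  sorted[0] = $03230333110230  (last char: '0')
  sorted[1] = 0$0323033311023  (last char: '3')
  sorted[2] = 0230$0323033311  (last char: '1')
  sorted[3] = 03230333110230$  (last char: '$')
  sorted[4] = 0333110230$0323  (last char: '3')
  sorted[5] = 10230$032303331  (last char: '1')
  sorted[6] = 110230$03230333  (last char: '3')
  sorted[7] = 230$03230333110  (last char: '0')
  sorted[8] = 230333110230$03  (last char: '3')
  sorted[9] = 30$032303331102  (last char: '2')
  sorted[10] = 30333110230$032  (last char: '2')
  sorted[11] = 3110230$0323033  (last char: '3')
  sorted[12] = 3230333110230$0  (last char: '0')
  sorted[13] = 33110230$032303  (last char: '3')
  sorted[14] = 333110230$03230  (last char: '0')
Last column: 031$31303223030
Original string S is at sorted index 3

Answer: 031$31303223030
3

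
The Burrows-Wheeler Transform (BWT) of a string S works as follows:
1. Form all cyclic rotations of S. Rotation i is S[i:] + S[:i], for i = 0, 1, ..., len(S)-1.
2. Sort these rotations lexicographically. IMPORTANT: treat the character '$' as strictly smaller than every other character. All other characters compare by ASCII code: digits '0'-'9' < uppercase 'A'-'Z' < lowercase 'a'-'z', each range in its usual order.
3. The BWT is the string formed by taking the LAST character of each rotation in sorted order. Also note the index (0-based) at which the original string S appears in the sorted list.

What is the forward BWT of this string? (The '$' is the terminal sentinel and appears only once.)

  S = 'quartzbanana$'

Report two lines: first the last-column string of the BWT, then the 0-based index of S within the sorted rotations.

All 13 rotations (rotation i = S[i:]+S[:i]):
  rot[0] = quartzbanana$
  rot[1] = uartzbanana$q
  rot[2] = artzbanana$qu
  rot[3] = rtzbanana$qua
  rot[4] = tzbanana$quar
  rot[5] = zbanana$quart
  rot[6] = banana$quartz
  rot[7] = anana$quartzb
  rot[8] = nana$quartzba
  rot[9] = ana$quartzban
  rot[10] = na$quartzbana
  rot[11] = a$quartzbanan
  rot[12] = $quartzbanana
Sorted (with $ < everything):
  sorted[0] = $quartzbanana  (last char: 'a')
  sorted[1] = a$quartzbanan  (last char: 'n')
  sorted[2] = ana$quartzban  (last char: 'n')
  sorted[3] = anana$quartzb  (last char: 'b')
  sorted[4] = artzbanana$qu  (last char: 'u')
  sorted[5] = banana$quartz  (last char: 'z')
  sorted[6] = na$quartzbana  (last char: 'a')
  sorted[7] = nana$quartzba  (last char: 'a')
  sorted[8] = quartzbanana$  (last char: '$')
  sorted[9] = rtzbanana$qua  (last char: 'a')
  sorted[10] = tzbanana$quar  (last char: 'r')
  sorted[11] = uartzbanana$q  (last char: 'q')
  sorted[12] = zbanana$quart  (last char: 't')
Last column: annbuzaa$arqt
Original string S is at sorted index 8

Answer: annbuzaa$arqt
8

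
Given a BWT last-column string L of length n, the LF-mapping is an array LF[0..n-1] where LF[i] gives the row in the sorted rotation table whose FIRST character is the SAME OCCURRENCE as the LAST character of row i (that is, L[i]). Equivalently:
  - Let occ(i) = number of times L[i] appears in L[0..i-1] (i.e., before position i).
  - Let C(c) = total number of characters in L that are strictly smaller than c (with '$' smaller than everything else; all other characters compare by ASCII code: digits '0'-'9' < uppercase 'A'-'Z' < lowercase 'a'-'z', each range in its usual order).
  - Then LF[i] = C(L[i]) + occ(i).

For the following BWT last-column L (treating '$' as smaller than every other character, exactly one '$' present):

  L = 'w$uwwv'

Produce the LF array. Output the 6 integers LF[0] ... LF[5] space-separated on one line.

Char counts: '$':1, 'u':1, 'v':1, 'w':3
C (first-col start): C('$')=0, C('u')=1, C('v')=2, C('w')=3
L[0]='w': occ=0, LF[0]=C('w')+0=3+0=3
L[1]='$': occ=0, LF[1]=C('$')+0=0+0=0
L[2]='u': occ=0, LF[2]=C('u')+0=1+0=1
L[3]='w': occ=1, LF[3]=C('w')+1=3+1=4
L[4]='w': occ=2, LF[4]=C('w')+2=3+2=5
L[5]='v': occ=0, LF[5]=C('v')+0=2+0=2

Answer: 3 0 1 4 5 2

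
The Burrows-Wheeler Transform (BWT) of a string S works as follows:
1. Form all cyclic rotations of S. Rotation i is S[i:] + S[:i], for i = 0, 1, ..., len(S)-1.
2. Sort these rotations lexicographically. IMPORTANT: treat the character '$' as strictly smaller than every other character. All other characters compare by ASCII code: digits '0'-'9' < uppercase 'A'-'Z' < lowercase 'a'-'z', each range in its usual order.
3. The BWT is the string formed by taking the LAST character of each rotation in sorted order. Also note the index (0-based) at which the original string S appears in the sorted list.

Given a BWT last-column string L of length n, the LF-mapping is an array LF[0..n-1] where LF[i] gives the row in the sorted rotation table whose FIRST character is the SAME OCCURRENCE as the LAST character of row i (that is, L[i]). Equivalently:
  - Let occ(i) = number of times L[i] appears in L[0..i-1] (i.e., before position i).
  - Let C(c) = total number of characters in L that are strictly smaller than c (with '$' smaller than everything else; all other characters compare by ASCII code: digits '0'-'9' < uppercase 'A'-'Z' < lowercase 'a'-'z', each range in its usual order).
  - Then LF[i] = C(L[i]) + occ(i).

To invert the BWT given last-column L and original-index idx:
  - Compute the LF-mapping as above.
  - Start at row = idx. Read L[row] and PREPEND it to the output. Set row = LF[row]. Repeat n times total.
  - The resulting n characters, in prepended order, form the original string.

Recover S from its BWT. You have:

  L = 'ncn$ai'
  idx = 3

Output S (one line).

LF mapping: 4 2 5 0 1 3
Walk LF starting at row 3, prepending L[row]:
  step 1: row=3, L[3]='$', prepend. Next row=LF[3]=0
  step 2: row=0, L[0]='n', prepend. Next row=LF[0]=4
  step 3: row=4, L[4]='a', prepend. Next row=LF[4]=1
  step 4: row=1, L[1]='c', prepend. Next row=LF[1]=2
  step 5: row=2, L[2]='n', prepend. Next row=LF[2]=5
  step 6: row=5, L[5]='i', prepend. Next row=LF[5]=3
Reversed output: incan$

Answer: incan$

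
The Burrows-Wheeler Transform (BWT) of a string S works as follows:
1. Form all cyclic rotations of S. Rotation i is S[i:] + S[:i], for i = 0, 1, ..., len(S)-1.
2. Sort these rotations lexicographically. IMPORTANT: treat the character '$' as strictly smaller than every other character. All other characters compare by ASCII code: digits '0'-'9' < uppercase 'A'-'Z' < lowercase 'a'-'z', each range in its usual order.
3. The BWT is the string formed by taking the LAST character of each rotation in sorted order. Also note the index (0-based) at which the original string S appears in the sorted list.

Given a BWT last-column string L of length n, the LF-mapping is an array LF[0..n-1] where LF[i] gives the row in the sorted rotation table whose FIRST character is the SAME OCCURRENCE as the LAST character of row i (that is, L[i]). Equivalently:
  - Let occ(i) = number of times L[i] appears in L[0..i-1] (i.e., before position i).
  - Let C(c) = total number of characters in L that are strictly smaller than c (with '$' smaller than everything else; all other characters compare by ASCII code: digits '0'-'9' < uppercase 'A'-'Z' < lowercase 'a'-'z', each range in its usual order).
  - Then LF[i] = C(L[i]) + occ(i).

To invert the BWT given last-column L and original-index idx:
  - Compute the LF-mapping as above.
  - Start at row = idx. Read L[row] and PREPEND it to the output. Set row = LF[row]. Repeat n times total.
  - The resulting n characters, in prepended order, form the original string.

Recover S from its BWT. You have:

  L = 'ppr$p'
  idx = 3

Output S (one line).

Answer: prpp$

Derivation:
LF mapping: 1 2 4 0 3
Walk LF starting at row 3, prepending L[row]:
  step 1: row=3, L[3]='$', prepend. Next row=LF[3]=0
  step 2: row=0, L[0]='p', prepend. Next row=LF[0]=1
  step 3: row=1, L[1]='p', prepend. Next row=LF[1]=2
  step 4: row=2, L[2]='r', prepend. Next row=LF[2]=4
  step 5: row=4, L[4]='p', prepend. Next row=LF[4]=3
Reversed output: prpp$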